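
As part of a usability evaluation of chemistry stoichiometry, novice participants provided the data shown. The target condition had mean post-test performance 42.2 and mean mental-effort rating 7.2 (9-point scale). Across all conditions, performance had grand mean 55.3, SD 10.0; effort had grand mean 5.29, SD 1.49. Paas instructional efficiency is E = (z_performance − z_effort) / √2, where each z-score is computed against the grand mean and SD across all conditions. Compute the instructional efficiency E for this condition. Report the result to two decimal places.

-1.83

z_performance = (42.2 − 55.3) / 10.0 = -13.1000 / 10.0 = -1.3100.
z_effort = (7.2 − 5.29) / 1.49 = 1.9100 / 1.49 = 1.2819.
z_P − z_E = -1.3100 − 1.2819 = -2.5919.
E = -2.5919 / √2 = -2.5919 / 1.41421 = -1.8328 ≈ -1.83.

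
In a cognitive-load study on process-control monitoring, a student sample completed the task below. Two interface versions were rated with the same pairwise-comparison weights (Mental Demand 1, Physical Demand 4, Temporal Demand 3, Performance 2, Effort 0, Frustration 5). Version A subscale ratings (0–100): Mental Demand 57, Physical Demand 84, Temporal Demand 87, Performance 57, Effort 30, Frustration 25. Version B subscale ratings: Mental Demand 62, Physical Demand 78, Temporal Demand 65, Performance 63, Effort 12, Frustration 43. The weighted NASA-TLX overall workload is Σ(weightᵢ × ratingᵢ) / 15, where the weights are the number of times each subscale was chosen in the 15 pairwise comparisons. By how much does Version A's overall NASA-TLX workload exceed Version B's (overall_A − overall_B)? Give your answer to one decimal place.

Version A weighted sum = 1·57 + 4·84 + 3·87 + 2·57 + 0·30 + 5·25 = 57 + 336 + 261 + 114 + 0 + 125 = 893; overall_A = 893/15 = 59.5333.
Version B weighted sum = 1·62 + 4·78 + 3·65 + 2·63 + 0·12 + 5·43 = 62 + 312 + 195 + 126 + 0 + 215 = 910; overall_B = 910/15 = 60.6667.
Difference = 59.5333 − 60.6667 = -1.1334 ≈ -1.1.

-1.1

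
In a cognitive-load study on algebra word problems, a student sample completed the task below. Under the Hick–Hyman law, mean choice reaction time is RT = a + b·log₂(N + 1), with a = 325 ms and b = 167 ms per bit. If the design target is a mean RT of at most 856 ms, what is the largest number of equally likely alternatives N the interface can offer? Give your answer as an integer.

Set 325 + 167·log₂(N + 1) ≤ 856.
log₂(N + 1) ≤ (856 − 325) / 167 = 3.1796.
N + 1 ≤ 2^3.1796 = 9.0606.
N ≤ 8.0606, so the largest integer N is 8.

8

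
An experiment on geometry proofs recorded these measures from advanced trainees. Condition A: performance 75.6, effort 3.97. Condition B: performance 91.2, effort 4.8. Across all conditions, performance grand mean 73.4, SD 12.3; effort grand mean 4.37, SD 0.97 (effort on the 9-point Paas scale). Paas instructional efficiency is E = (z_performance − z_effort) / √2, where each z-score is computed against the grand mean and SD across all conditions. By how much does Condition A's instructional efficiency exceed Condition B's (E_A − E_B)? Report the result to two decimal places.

-0.29

Condition A: z_P = (75.6 − 73.4)/12.3 = 0.1789; z_E = (3.97 − 4.37)/0.97 = -0.4124; E_A = (0.1789 − (-0.4124))/√2 = 0.4181.
Condition B: z_P = (91.2 − 73.4)/12.3 = 1.4472; z_E = (4.8 − 4.37)/0.97 = 0.4433; E_B = (1.4472 − 0.4433)/√2 = 0.7099.
E_A − E_B = 0.4181 − 0.7099 = -0.2918 ≈ -0.29.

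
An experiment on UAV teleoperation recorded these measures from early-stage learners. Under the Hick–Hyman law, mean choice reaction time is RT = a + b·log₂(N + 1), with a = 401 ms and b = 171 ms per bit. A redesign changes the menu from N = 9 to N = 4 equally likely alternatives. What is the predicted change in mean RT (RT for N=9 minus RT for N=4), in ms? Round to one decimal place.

171.0

RT(9) = 401 + 171·log₂(10) = 401 + 171·3.3219 = 969.0449 ms.
RT(4) = 401 + 171·log₂(5) = 401 + 171·2.3219 = 798.0449 ms.
Difference = 969.0449 − 798.0449 = 171.0000 ≈ 171.0 ms.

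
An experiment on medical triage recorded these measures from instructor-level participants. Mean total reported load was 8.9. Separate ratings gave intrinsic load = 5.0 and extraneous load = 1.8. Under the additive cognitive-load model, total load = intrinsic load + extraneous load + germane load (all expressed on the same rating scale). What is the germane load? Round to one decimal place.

2.1

germane load = total − intrinsic − extraneous
             = 8.9 − 5.0 − 1.8 = 2.1.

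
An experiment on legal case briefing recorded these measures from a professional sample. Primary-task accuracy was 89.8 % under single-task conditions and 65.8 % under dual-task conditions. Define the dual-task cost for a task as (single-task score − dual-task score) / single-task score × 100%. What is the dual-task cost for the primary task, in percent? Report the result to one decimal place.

26.7

Cost = (89.8 − 65.8) / 89.8 × 100%
     = 24.0000 / 89.8 × 100% = 26.7261%.
≈ 26.7%.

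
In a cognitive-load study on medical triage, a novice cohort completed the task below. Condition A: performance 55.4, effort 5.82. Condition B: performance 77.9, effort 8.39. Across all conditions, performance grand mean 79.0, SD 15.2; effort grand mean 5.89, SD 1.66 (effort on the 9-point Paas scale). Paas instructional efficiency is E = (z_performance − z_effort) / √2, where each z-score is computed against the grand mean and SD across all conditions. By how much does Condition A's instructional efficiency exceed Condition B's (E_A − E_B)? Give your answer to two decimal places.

Condition A: z_P = (55.4 − 79.0)/15.2 = -1.5526; z_E = (5.82 − 5.89)/1.66 = -0.0422; E_A = (-1.5526 − (-0.0422))/√2 = -1.0680.
Condition B: z_P = (77.9 − 79.0)/15.2 = -0.0724; z_E = (8.39 − 5.89)/1.66 = 1.5060; E_B = (-0.0724 − 1.5060)/√2 = -1.1161.
E_A − E_B = -1.0680 − (-1.1161) = 0.0481 ≈ 0.05.

0.05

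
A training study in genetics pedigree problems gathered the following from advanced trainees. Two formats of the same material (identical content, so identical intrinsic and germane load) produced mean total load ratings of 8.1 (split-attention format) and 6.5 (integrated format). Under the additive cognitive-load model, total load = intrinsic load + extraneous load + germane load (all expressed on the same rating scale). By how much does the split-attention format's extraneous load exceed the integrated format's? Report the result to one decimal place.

Intrinsic and germane load are equal across formats, so the difference in total load equals the difference in extraneous load.
Extraneous-load difference = 8.1 − 6.5 = 1.6.

1.6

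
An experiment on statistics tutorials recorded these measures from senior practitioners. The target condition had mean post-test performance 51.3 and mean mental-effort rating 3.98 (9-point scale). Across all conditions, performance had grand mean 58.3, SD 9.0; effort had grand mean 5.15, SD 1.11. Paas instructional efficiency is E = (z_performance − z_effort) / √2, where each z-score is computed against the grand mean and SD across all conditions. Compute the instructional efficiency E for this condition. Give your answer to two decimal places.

z_performance = (51.3 − 58.3) / 9.0 = -7.0000 / 9.0 = -0.7778.
z_effort = (3.98 − 5.15) / 1.11 = -1.1700 / 1.11 = -1.0541.
z_P − z_E = -0.7778 − (-1.0541) = 0.2763.
E = 0.2763 / √2 = 0.2763 / 1.41421 = 0.1954 ≈ 0.20.

0.20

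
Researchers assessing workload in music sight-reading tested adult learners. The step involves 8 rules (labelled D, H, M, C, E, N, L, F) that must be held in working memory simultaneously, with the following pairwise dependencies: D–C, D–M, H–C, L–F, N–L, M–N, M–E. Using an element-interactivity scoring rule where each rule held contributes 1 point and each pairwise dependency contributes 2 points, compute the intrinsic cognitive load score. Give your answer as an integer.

22

Count of rules held simultaneously: 8.
Count of pairwise dependencies listed: 7.
Element contribution: 8 × 1 = 8.
Interaction contribution: 7 × 2 = 14.
Intrinsic load = 8 + 14 = 22.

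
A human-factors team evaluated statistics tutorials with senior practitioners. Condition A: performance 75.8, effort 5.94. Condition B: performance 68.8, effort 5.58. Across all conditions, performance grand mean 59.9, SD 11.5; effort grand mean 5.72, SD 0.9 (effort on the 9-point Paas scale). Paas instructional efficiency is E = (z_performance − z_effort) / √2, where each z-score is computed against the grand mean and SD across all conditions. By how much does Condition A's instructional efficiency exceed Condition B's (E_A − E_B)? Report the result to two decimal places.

Condition A: z_P = (75.8 − 59.9)/11.5 = 1.3826; z_E = (5.94 − 5.72)/0.9 = 0.2444; E_A = (1.3826 − 0.2444)/√2 = 0.8048.
Condition B: z_P = (68.8 − 59.9)/11.5 = 0.7739; z_E = (5.58 − 5.72)/0.9 = -0.1556; E_B = (0.7739 − (-0.1556))/√2 = 0.6573.
E_A − E_B = 0.8048 − 0.6573 = 0.1475 ≈ 0.15.

0.15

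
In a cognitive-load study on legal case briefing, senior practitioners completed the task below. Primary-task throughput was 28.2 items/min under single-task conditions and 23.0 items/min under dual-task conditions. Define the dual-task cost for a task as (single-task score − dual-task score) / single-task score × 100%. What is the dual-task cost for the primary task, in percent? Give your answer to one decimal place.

Cost = (28.2 − 23.0) / 28.2 × 100%
     = 5.2000 / 28.2 × 100% = 18.4397%.
≈ 18.4%.

18.4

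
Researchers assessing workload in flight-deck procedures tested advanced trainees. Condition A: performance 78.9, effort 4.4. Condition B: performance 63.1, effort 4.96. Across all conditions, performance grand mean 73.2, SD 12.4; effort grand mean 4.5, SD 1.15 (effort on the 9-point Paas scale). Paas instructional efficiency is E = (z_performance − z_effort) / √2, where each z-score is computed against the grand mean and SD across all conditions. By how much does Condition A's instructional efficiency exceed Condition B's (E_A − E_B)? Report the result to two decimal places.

Condition A: z_P = (78.9 − 73.2)/12.4 = 0.4597; z_E = (4.4 − 4.5)/1.15 = -0.0870; E_A = (0.4597 − (-0.0870))/√2 = 0.3866.
Condition B: z_P = (63.1 − 73.2)/12.4 = -0.8145; z_E = (4.96 − 4.5)/1.15 = 0.4000; E_B = (-0.8145 − 0.4000)/√2 = -0.8588.
E_A − E_B = 0.3866 − (-0.8588) = 1.2454 ≈ 1.25.

1.25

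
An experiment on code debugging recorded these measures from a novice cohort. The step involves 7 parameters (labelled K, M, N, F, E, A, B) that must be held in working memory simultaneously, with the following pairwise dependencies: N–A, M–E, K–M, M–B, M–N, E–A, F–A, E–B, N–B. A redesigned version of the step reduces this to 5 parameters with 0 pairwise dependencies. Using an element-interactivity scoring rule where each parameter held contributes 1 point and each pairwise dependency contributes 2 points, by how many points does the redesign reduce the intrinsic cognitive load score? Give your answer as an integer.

20

Original: 7 × 1 + 9 × 2 = 7 + 18 = 25.
Redesigned: 5 × 1 + 0 × 2 = 5 + 0 = 5.
Reduction = 25 − 5 = 20.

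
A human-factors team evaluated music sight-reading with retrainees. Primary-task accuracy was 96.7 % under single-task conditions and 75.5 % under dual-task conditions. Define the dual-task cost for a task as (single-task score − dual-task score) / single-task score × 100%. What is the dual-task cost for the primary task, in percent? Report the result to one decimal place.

Cost = (96.7 − 75.5) / 96.7 × 100%
     = 21.2000 / 96.7 × 100% = 21.9235%.
≈ 21.9%.

21.9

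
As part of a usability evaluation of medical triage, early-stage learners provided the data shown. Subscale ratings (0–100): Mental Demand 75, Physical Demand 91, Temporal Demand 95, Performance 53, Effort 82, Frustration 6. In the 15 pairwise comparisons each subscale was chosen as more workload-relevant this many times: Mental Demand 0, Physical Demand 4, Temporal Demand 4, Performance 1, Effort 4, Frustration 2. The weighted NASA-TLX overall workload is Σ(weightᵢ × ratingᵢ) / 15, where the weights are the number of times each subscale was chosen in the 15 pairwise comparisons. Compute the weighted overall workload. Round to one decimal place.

The tallies are the weights (they sum to 15).
Weighted sum = 0·75 + 4·91 + 4·95 + 1·53 + 4·82 + 2·6
            = 0 + 364 + 380 + 53 + 328 + 12 = 1137.
Overall workload = 1137 / 15 = 75.8000 ≈ 75.8.

75.8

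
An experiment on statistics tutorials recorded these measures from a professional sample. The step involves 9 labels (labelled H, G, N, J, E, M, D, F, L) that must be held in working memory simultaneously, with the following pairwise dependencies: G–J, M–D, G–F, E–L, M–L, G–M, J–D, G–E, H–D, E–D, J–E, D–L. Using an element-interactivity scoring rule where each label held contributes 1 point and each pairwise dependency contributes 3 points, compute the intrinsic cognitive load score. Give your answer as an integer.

45

Count of labels held simultaneously: 9.
Count of pairwise dependencies listed: 12.
Element contribution: 9 × 1 = 9.
Interaction contribution: 12 × 3 = 36.
Intrinsic load = 9 + 36 = 45.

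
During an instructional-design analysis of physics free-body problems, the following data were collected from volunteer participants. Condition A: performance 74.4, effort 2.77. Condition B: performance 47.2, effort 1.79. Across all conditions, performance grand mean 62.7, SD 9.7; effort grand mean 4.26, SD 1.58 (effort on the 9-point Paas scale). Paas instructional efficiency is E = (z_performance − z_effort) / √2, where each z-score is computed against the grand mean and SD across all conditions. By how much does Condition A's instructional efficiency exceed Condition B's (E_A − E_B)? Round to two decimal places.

1.54

Condition A: z_P = (74.4 − 62.7)/9.7 = 1.2062; z_E = (2.77 − 4.26)/1.58 = -0.9430; E_A = (1.2062 − (-0.9430))/√2 = 1.5197.
Condition B: z_P = (47.2 − 62.7)/9.7 = -1.5979; z_E = (1.79 − 4.26)/1.58 = -1.5633; E_B = (-1.5979 − (-1.5633))/√2 = -0.0245.
E_A − E_B = 1.5197 − (-0.0245) = 1.5442 ≈ 1.54.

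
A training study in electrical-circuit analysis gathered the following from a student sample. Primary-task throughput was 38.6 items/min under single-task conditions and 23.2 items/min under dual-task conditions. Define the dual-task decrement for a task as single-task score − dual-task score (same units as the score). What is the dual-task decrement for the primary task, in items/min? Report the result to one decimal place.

Decrement = 38.6 − 23.2 = 15.4000 items/min ≈ 15.4 items/min.

15.4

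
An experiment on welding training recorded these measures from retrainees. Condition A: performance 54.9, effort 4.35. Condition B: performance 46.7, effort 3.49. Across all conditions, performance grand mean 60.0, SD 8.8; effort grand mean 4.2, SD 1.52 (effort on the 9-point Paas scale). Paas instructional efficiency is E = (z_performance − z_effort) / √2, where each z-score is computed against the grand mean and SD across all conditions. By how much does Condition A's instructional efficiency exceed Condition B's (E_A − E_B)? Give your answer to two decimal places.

0.26

Condition A: z_P = (54.9 − 60.0)/8.8 = -0.5795; z_E = (4.35 − 4.2)/1.52 = 0.0987; E_A = (-0.5795 − 0.0987)/√2 = -0.4796.
Condition B: z_P = (46.7 − 60.0)/8.8 = -1.5114; z_E = (3.49 − 4.2)/1.52 = -0.4671; E_B = (-1.5114 − (-0.4671))/√2 = -0.7384.
E_A − E_B = -0.4796 − (-0.7384) = 0.2588 ≈ 0.26.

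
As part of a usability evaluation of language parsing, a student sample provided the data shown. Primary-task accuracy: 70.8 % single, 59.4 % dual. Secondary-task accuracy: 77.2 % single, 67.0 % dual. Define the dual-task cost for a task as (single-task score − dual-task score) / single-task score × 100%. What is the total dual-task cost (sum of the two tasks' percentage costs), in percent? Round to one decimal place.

29.3

Primary cost = (70.8 − 59.4) / 70.8 × 100% = 16.1017%.
Secondary cost = (77.2 − 67.0) / 77.2 × 100% = 13.2124%.
Total = 16.1017% + 13.2124% = 29.3141% ≈ 29.3%.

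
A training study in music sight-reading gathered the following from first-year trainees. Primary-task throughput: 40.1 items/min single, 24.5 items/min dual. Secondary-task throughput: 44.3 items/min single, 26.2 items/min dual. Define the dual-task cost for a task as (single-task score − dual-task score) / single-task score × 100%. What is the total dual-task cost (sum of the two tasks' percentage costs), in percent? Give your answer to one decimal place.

79.8

Primary cost = (40.1 − 24.5) / 40.1 × 100% = 38.9027%.
Secondary cost = (44.3 − 26.2) / 44.3 × 100% = 40.8578%.
Total = 38.9027% + 40.8578% = 79.7605% ≈ 79.8%.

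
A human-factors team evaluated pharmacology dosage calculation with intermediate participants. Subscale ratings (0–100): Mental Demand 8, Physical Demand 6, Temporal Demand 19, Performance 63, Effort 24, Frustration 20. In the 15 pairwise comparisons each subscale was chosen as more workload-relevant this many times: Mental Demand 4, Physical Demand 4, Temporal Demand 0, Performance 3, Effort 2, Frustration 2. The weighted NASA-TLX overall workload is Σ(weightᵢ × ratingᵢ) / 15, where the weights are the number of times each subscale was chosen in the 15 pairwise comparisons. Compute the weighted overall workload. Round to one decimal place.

22.2

The tallies are the weights (they sum to 15).
Weighted sum = 4·8 + 4·6 + 0·19 + 3·63 + 2·24 + 2·20
            = 32 + 24 + 0 + 189 + 48 + 40 = 333.
Overall workload = 333 / 15 = 22.2000 ≈ 22.2.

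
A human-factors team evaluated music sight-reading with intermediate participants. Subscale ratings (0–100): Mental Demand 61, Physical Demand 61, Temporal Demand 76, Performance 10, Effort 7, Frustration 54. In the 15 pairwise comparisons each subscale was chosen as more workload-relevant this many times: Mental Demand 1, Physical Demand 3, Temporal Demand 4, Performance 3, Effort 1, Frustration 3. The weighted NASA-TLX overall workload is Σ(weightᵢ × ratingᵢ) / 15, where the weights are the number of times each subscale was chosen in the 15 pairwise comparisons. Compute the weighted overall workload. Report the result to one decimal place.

49.8

The tallies are the weights (they sum to 15).
Weighted sum = 1·61 + 3·61 + 4·76 + 3·10 + 1·7 + 3·54
            = 61 + 183 + 304 + 30 + 7 + 162 = 747.
Overall workload = 747 / 15 = 49.8000 ≈ 49.8.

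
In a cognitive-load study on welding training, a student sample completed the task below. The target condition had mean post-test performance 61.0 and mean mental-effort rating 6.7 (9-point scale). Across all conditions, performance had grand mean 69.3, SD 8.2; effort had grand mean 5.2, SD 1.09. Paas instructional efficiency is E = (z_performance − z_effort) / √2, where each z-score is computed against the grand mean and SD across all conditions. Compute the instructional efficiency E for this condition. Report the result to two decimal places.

z_performance = (61.0 − 69.3) / 8.2 = -8.3000 / 8.2 = -1.0122.
z_effort = (6.7 − 5.2) / 1.09 = 1.5000 / 1.09 = 1.3761.
z_P − z_E = -1.0122 − 1.3761 = -2.3883.
E = -2.3883 / √2 = -2.3883 / 1.41421 = -1.6888 ≈ -1.69.

-1.69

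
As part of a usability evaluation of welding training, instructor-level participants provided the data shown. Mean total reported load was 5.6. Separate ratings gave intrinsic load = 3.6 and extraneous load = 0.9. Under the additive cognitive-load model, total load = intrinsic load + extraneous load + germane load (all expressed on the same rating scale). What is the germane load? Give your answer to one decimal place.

germane load = total − intrinsic − extraneous
             = 5.6 − 3.6 − 0.9 = 1.1.

1.1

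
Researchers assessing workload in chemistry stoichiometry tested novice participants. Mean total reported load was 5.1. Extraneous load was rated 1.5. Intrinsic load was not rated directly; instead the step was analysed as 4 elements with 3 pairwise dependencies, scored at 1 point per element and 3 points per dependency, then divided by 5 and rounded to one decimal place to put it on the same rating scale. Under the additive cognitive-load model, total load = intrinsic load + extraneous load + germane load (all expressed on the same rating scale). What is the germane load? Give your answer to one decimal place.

Intrinsic (element-interactivity): (4 × 1 + 3 × 3) / 5 = 13 / 5 = 2.6000 → 2.6.
germane load = total − intrinsic − extraneous
             = 5.1 − 2.6 − 1.5 = 1.0.

1.0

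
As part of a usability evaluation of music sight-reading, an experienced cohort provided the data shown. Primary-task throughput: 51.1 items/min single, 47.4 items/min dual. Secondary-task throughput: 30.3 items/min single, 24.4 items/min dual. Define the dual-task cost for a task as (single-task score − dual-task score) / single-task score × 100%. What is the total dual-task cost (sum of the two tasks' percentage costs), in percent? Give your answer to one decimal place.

26.7

Primary cost = (51.1 − 47.4) / 51.1 × 100% = 7.2407%.
Secondary cost = (30.3 − 24.4) / 30.3 × 100% = 19.4719%.
Total = 7.2407% + 19.4719% = 26.7126% ≈ 26.7%.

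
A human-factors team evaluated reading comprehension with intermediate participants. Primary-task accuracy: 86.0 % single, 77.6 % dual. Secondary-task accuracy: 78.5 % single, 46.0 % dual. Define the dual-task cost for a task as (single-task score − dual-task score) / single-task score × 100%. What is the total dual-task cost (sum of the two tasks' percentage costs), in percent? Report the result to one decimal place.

51.2

Primary cost = (86.0 − 77.6) / 86.0 × 100% = 9.7674%.
Secondary cost = (78.5 − 46.0) / 78.5 × 100% = 41.4013%.
Total = 9.7674% + 41.4013% = 51.1687% ≈ 51.2%.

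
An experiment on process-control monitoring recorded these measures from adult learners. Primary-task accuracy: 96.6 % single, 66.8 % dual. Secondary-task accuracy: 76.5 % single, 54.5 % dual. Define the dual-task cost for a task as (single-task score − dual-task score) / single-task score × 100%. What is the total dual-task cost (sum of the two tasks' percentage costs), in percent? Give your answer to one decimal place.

Primary cost = (96.6 − 66.8) / 96.6 × 100% = 30.8489%.
Secondary cost = (76.5 − 54.5) / 76.5 × 100% = 28.7582%.
Total = 30.8489% + 28.7582% = 59.6071% ≈ 59.6%.

59.6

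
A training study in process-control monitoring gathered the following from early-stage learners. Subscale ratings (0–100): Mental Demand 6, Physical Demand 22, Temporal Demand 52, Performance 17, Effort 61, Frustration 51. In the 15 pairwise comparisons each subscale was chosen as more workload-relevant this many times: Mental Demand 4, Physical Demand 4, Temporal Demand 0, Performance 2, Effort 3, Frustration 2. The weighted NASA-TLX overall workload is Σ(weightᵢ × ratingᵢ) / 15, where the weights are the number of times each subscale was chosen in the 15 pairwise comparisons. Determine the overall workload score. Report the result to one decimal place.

28.7

The tallies are the weights (they sum to 15).
Weighted sum = 4·6 + 4·22 + 0·52 + 2·17 + 3·61 + 2·51
            = 24 + 88 + 0 + 34 + 183 + 102 = 431.
Overall workload = 431 / 15 = 28.7333 ≈ 28.7.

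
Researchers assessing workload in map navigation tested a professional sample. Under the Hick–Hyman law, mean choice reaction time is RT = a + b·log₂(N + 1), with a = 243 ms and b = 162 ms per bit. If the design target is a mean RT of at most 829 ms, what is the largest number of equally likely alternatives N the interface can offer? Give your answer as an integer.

11

Set 243 + 162·log₂(N + 1) ≤ 829.
log₂(N + 1) ≤ (829 − 243) / 162 = 3.6173.
N + 1 ≤ 2^3.6173 = 12.2720.
N ≤ 11.2720, so the largest integer N is 11.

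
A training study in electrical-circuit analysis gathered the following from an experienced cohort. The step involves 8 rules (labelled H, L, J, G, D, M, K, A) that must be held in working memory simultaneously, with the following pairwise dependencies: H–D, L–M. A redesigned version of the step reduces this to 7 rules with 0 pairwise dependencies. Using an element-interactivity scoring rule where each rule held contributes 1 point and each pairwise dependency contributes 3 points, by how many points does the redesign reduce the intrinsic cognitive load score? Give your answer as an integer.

Original: 8 × 1 + 2 × 3 = 8 + 6 = 14.
Redesigned: 7 × 1 + 0 × 3 = 7 + 0 = 7.
Reduction = 14 − 7 = 7.

7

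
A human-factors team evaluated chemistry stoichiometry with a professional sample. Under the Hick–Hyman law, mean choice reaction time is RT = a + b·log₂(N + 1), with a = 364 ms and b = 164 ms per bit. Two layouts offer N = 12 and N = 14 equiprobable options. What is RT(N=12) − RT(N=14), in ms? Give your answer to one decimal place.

RT(12) = 364 + 164·log₂(13) = 364 + 164·3.7004 = 970.8656 ms.
RT(14) = 364 + 164·log₂(15) = 364 + 164·3.9069 = 1004.7316 ms.
Difference = 970.8656 − 1004.7316 = -33.8660 ≈ -33.9 ms.

-33.9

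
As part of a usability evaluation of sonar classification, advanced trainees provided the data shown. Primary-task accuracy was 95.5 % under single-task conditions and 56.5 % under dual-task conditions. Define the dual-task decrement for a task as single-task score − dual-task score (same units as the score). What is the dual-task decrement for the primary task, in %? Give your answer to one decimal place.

Decrement = 95.5 − 56.5 = 39.0000 % ≈ 39.0 %.

39.0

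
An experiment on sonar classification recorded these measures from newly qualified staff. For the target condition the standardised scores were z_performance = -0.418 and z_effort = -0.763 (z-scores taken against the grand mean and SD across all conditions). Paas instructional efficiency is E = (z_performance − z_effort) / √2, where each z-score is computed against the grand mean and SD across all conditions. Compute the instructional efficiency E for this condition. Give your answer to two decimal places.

z_P − z_E = -0.418 − (-0.763) = 0.3450.
E = 0.3450 / √2 = 0.3450 / 1.41421 = 0.2440 ≈ 0.24.

0.24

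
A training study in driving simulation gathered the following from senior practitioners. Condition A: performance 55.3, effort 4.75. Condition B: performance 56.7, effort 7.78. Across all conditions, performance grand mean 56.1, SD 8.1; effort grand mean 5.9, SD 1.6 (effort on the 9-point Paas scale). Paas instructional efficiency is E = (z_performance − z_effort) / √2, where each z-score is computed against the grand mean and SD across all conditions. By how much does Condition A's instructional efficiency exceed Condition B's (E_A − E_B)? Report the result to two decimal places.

Condition A: z_P = (55.3 − 56.1)/8.1 = -0.0988; z_E = (4.75 − 5.9)/1.6 = -0.7188; E_A = (-0.0988 − (-0.7188))/√2 = 0.4384.
Condition B: z_P = (56.7 − 56.1)/8.1 = 0.0741; z_E = (7.78 − 5.9)/1.6 = 1.1750; E_B = (0.0741 − 1.1750)/√2 = -0.7785.
E_A − E_B = 0.4384 − (-0.7785) = 1.2169 ≈ 1.22.

1.22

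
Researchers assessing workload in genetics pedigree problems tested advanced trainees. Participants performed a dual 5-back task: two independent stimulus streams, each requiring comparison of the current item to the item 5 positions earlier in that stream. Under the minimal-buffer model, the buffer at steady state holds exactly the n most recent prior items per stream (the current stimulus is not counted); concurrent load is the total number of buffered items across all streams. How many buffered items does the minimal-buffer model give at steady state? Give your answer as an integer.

Each stream's buffer holds its 5 most recent prior items.
Two independent streams: 2 × 5 = 10 buffered items at steady state.

10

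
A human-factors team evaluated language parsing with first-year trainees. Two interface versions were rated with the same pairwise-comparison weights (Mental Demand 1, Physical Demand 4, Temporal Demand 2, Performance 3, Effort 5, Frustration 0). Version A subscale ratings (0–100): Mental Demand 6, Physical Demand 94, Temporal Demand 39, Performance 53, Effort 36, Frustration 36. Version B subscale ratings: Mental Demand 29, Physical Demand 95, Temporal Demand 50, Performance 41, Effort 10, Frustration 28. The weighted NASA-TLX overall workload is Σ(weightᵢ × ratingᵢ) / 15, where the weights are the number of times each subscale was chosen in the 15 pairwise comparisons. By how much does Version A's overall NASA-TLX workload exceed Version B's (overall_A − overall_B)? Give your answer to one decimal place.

Version A weighted sum = 1·6 + 4·94 + 2·39 + 3·53 + 5·36 + 0·36 = 6 + 376 + 78 + 159 + 180 + 0 = 799; overall_A = 799/15 = 53.2667.
Version B weighted sum = 1·29 + 4·95 + 2·50 + 3·41 + 5·10 + 0·28 = 29 + 380 + 100 + 123 + 50 + 0 = 682; overall_B = 682/15 = 45.4667.
Difference = 53.2667 − 45.4667 = 7.8000 ≈ 7.8.

7.8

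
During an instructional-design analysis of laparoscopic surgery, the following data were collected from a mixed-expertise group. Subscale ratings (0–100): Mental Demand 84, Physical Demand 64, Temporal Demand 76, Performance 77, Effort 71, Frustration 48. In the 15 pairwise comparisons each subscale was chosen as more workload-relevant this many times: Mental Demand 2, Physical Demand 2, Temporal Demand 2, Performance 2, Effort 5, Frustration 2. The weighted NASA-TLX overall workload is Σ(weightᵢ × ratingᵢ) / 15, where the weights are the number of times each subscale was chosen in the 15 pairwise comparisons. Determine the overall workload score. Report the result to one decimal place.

70.2

The tallies are the weights (they sum to 15).
Weighted sum = 2·84 + 2·64 + 2·76 + 2·77 + 5·71 + 2·48
            = 168 + 128 + 152 + 154 + 355 + 96 = 1053.
Overall workload = 1053 / 15 = 70.2000 ≈ 70.2.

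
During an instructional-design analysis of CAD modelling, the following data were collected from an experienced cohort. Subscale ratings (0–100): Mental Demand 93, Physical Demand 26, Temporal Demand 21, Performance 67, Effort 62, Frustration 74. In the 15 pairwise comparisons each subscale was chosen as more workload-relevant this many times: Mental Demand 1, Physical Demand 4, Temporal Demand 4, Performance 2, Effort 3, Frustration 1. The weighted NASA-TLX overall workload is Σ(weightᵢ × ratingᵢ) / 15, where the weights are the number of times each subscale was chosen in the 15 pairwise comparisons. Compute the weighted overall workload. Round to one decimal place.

45.0

The tallies are the weights (they sum to 15).
Weighted sum = 1·93 + 4·26 + 4·21 + 2·67 + 3·62 + 1·74
            = 93 + 104 + 84 + 134 + 186 + 74 = 675.
Overall workload = 675 / 15 = 45.0000 ≈ 45.0.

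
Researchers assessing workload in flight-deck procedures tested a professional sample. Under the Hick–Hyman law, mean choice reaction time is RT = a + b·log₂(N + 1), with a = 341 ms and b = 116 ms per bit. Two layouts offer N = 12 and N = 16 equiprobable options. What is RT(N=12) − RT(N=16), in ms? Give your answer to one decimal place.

-44.9

RT(12) = 341 + 116·log₂(13) = 341 + 116·3.7004 = 770.2464 ms.
RT(16) = 341 + 116·log₂(17) = 341 + 116·4.0875 = 815.1500 ms.
Difference = 770.2464 − 815.1500 = -44.9036 ≈ -44.9 ms.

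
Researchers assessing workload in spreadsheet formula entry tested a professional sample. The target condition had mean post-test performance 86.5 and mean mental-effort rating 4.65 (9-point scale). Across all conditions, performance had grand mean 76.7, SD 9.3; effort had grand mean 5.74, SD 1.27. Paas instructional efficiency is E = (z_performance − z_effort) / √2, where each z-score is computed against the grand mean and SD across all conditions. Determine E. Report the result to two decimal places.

z_performance = (86.5 − 76.7) / 9.3 = 9.8000 / 9.3 = 1.0538.
z_effort = (4.65 − 5.74) / 1.27 = -1.0900 / 1.27 = -0.8583.
z_P − z_E = 1.0538 − (-0.8583) = 1.9121.
E = 1.9121 / √2 = 1.9121 / 1.41421 = 1.3521 ≈ 1.35.

1.35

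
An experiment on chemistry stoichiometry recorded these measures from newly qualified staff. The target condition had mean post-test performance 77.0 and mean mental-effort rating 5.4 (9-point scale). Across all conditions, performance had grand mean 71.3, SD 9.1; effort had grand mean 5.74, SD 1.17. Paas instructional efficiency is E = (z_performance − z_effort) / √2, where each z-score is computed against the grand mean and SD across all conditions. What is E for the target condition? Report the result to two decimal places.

z_performance = (77.0 − 71.3) / 9.1 = 5.7000 / 9.1 = 0.6264.
z_effort = (5.4 − 5.74) / 1.17 = -0.3400 / 1.17 = -0.2906.
z_P − z_E = 0.6264 − (-0.2906) = 0.9170.
E = 0.9170 / √2 = 0.9170 / 1.41421 = 0.6484 ≈ 0.65.

0.65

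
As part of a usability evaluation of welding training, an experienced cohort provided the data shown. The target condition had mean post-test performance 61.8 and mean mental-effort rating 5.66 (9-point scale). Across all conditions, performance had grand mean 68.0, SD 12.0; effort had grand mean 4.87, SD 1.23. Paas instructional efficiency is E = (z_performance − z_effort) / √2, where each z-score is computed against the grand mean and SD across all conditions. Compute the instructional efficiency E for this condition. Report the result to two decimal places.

-0.82

z_performance = (61.8 − 68.0) / 12.0 = -6.2000 / 12.0 = -0.5167.
z_effort = (5.66 − 4.87) / 1.23 = 0.7900 / 1.23 = 0.6423.
z_P − z_E = -0.5167 − 0.6423 = -1.1590.
E = -1.1590 / √2 = -1.1590 / 1.41421 = -0.8195 ≈ -0.82.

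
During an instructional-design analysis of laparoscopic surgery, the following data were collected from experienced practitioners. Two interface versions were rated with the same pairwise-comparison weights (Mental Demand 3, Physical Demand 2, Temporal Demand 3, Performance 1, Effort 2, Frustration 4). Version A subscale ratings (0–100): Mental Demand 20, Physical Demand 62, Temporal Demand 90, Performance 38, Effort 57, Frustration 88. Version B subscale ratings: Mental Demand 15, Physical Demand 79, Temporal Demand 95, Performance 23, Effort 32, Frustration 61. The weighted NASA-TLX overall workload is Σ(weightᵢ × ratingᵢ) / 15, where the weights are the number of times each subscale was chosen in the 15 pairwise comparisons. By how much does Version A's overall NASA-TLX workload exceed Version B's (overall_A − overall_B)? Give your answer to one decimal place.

9.3

Version A weighted sum = 3·20 + 2·62 + 3·90 + 1·38 + 2·57 + 4·88 = 60 + 124 + 270 + 38 + 114 + 352 = 958; overall_A = 958/15 = 63.8667.
Version B weighted sum = 3·15 + 2·79 + 3·95 + 1·23 + 2·32 + 4·61 = 45 + 158 + 285 + 23 + 64 + 244 = 819; overall_B = 819/15 = 54.6000.
Difference = 63.8667 − 54.6000 = 9.2667 ≈ 9.3.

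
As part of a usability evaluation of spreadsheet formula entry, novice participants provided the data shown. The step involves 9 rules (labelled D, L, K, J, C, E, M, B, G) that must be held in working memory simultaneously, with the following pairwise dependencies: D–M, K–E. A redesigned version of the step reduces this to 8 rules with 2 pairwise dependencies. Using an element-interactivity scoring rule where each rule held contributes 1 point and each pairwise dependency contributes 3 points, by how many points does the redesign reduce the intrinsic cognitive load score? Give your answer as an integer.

Original: 9 × 1 + 2 × 3 = 9 + 6 = 15.
Redesigned: 8 × 1 + 2 × 3 = 8 + 6 = 14.
Reduction = 15 − 14 = 1.

1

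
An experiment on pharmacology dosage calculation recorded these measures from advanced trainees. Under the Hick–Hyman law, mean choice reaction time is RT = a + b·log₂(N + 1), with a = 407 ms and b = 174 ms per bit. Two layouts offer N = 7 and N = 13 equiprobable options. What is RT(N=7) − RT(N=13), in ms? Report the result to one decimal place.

RT(7) = 407 + 174·log₂(8) = 407 + 174·3.0000 = 929.0000 ms.
RT(13) = 407 + 174·log₂(14) = 407 + 174·3.8074 = 1069.4876 ms.
Difference = 929.0000 − 1069.4876 = -140.4876 ≈ -140.5 ms.

-140.5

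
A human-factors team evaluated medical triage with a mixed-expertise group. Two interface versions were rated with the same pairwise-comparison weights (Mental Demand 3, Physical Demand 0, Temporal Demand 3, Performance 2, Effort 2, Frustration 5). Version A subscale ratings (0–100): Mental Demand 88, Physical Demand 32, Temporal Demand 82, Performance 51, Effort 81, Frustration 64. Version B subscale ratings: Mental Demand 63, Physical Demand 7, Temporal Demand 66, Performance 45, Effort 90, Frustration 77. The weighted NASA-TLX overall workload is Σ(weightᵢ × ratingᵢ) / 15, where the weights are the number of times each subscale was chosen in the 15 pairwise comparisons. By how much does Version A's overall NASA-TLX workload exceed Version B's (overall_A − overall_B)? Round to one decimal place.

3.5

Version A weighted sum = 3·88 + 0·32 + 3·82 + 2·51 + 2·81 + 5·64 = 264 + 0 + 246 + 102 + 162 + 320 = 1094; overall_A = 1094/15 = 72.9333.
Version B weighted sum = 3·63 + 0·7 + 3·66 + 2·45 + 2·90 + 5·77 = 189 + 0 + 198 + 90 + 180 + 385 = 1042; overall_B = 1042/15 = 69.4667.
Difference = 72.9333 − 69.4667 = 3.4666 ≈ 3.5.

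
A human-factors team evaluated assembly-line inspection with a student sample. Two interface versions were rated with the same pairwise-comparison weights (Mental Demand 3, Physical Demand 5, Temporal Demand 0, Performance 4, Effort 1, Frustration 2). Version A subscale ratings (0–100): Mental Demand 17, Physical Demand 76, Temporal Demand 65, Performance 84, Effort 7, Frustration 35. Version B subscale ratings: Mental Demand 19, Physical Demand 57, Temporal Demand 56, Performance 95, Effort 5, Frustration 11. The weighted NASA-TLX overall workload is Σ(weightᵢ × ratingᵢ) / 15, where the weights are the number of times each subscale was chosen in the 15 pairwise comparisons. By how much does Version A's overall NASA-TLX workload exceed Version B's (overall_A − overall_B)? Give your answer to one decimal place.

Version A weighted sum = 3·17 + 5·76 + 0·65 + 4·84 + 1·7 + 2·35 = 51 + 380 + 0 + 336 + 7 + 70 = 844; overall_A = 844/15 = 56.2667.
Version B weighted sum = 3·19 + 5·57 + 0·56 + 4·95 + 1·5 + 2·11 = 57 + 285 + 0 + 380 + 5 + 22 = 749; overall_B = 749/15 = 49.9333.
Difference = 56.2667 − 49.9333 = 6.3334 ≈ 6.3.

6.3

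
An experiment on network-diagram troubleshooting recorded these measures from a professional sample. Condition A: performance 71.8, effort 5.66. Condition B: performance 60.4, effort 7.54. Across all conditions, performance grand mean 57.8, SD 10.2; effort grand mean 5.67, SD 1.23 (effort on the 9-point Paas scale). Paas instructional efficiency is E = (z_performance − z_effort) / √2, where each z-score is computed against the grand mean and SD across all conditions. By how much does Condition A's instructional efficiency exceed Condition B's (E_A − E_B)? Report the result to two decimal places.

Condition A: z_P = (71.8 − 57.8)/10.2 = 1.3725; z_E = (5.66 − 5.67)/1.23 = -0.0081; E_A = (1.3725 − (-0.0081))/√2 = 0.9762.
Condition B: z_P = (60.4 − 57.8)/10.2 = 0.2549; z_E = (7.54 − 5.67)/1.23 = 1.5203; E_B = (0.2549 − 1.5203)/√2 = -0.8948.
E_A − E_B = 0.9762 − (-0.8948) = 1.8710 ≈ 1.87.

1.87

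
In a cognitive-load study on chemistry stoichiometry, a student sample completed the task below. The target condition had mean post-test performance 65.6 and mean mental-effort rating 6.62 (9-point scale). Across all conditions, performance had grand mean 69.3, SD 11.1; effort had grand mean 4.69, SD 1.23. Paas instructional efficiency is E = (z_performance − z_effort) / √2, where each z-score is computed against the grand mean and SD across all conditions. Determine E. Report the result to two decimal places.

z_performance = (65.6 − 69.3) / 11.1 = -3.7000 / 11.1 = -0.3333.
z_effort = (6.62 − 4.69) / 1.23 = 1.9300 / 1.23 = 1.5691.
z_P − z_E = -0.3333 − 1.5691 = -1.9024.
E = -1.9024 / √2 = -1.9024 / 1.41421 = -1.3452 ≈ -1.35.

-1.35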